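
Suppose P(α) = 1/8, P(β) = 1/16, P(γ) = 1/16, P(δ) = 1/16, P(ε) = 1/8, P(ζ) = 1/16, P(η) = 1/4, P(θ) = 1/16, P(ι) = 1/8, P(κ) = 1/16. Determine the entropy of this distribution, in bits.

Each probability is a power of 1/2, so log₂(1/p) is an integer.
H = Σ p·log₂(1/p) = 1/8·3 + 1/16·4 + 1/16·4 + 1/16·4 + 1/8·3 + 1/16·4 + 1/4·2 + 1/16·4 + 1/8·3 + 1/16·4 = 3.125 bits.

3.125 bits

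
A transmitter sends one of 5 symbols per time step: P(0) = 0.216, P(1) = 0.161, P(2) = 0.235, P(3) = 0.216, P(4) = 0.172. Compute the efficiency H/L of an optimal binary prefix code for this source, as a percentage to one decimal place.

Entropy H = −Σ p log₂ p ≈ 2.3071 bits.
Huffman merges: 161/1000+43/250→333/1000; 27/125+27/125→54/125; 47/200+333/1000→71/125; 54/125+71/125→1. L = 2333/1000 ≈ 2.3330.
Efficiency = H/L = 2.3071/2.3330 = 98.9%.

98.9%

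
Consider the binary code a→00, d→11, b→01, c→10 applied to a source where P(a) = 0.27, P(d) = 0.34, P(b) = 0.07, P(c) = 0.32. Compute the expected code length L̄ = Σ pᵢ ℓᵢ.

2 bits/symbol

L̄ = Σ pᵢ·ℓᵢ = 0.27·2 + 0.34·2 + 0.07·2 + 0.32·2 = 2 bits/symbol.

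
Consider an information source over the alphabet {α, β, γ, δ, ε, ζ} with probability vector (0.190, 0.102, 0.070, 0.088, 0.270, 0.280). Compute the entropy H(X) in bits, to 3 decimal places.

H = −Σ pᵢ log₂ pᵢ.
−0.190·log₂(0.190) = 0.4552
−0.102·log₂(0.102) = 0.3359
−0.070·log₂(0.070) = 0.2686
−0.088·log₂(0.088) = 0.3086
−0.270·log₂(0.270) = 0.5100
−0.280·log₂(0.280) = 0.5142
Sum ≈ 2.3925 → 2.393 bits.

2.393 bits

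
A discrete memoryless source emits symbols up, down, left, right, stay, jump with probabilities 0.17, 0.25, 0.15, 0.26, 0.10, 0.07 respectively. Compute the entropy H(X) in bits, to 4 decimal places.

2.4512 bits

H = −Σ pᵢ log₂ pᵢ.
−0.17·log₂(0.17) = 0.4346
−0.25·log₂(0.25) = 0.5000
−0.15·log₂(0.15) = 0.4105
−0.26·log₂(0.26) = 0.5053
−0.10·log₂(0.10) = 0.3322
−0.07·log₂(0.07) = 0.2686
Sum ≈ 2.4512 → 2.4512 bits.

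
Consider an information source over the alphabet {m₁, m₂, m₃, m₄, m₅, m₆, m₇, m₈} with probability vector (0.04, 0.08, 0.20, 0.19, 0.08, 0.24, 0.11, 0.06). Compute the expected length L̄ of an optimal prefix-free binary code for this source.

Repeatedly combine the two least-probable nodes; the expected code length is the sum of the merged weights.
merge 1/25 + 3/50 → 1/10
merge 2/25 + 2/25 → 4/25
merge 1/10 + 11/100 → 21/100
merge 4/25 + 19/100 → 7/20
merge 1/5 + 21/100 → 41/100
merge 6/25 + 7/20 → 59/100
merge 41/100 + 59/100 → 1
L = 1/10 + 4/25 + 21/100 + 7/20 + 41/100 + 59/100 + 1 = 141/50 = 2.82 bits/symbol.

2.82 bits/symbol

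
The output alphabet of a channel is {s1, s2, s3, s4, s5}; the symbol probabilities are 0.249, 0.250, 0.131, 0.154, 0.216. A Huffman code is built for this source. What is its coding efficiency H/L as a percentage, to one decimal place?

99.6%

Entropy H = −Σ p log₂ p ≈ 2.2768 bits.
Huffman merges: 131/1000+77/500→57/200; 27/125+249/1000→93/200; 1/4+57/200→107/200; 93/200+107/200→1. L = 457/200 ≈ 2.2850.
Efficiency = H/L = 2.2768/2.2850 = 99.6%.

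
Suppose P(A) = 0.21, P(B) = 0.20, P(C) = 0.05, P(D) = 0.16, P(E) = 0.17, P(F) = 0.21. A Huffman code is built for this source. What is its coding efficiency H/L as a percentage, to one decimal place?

Entropy H = −Σ p log₂ p ≈ 2.4837 bits.
Huffman merges: 1/20+4/25→21/100; 17/100+1/5→37/100; 21/100+21/100→21/50; 21/100+37/100→29/50; 21/50+29/50→1. L = 129/50 ≈ 2.5800.
Efficiency = H/L = 2.4837/2.5800 = 96.3%.

96.3%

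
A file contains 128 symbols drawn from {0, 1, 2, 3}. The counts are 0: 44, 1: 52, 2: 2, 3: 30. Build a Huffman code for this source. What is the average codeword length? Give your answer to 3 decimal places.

Probabilities are the counts divided by 128.
Repeatedly combine the two least-probable nodes; the expected code length is the sum of the merged weights.
merge 1/64 + 15/64 → 1/4
merge 1/4 + 11/32 → 19/32
merge 13/32 + 19/32 → 1
L = 1/4 + 19/32 + 1 = 59/32 ≈ 1.844 bits/symbol.

1.844 bits/symbol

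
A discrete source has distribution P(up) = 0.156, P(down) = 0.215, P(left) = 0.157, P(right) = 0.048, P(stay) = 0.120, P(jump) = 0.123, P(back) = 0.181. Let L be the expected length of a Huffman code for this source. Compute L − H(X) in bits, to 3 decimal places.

0.062 bits

Entropy H = −Σ p log₂ p ≈ 2.7098 bits.
Huffman merges: 6/125+3/25→21/125; 123/1000+39/250→279/1000; 157/1000+21/125→13/40; 181/1000+43/200→99/250; 279/1000+13/40→151/250; 99/250+151/250→1. L = 693/250 ≈ 2.7720.
L − H = 2.7720 − 2.7098 = 0.062 bits.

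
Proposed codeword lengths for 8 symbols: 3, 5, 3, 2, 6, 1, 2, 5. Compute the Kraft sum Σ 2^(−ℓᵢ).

With common denominator 2^6 = 64: Σ 2^(−ℓᵢ) = 8/64 + 2/64 + 8/64 + 16/64 + 1/64 + 32/64 + 16/64 + 2/64 = 85/64 = 1.328125.

1.328125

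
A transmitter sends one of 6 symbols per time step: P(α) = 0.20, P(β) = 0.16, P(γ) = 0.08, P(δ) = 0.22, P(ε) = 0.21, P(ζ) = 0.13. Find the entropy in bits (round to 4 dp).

H = −Σ pᵢ log₂ pᵢ.
−0.20·log₂(0.20) = 0.4644
−0.16·log₂(0.16) = 0.4230
−0.08·log₂(0.08) = 0.2915
−0.22·log₂(0.22) = 0.4806
−0.21·log₂(0.21) = 0.4728
−0.13·log₂(0.13) = 0.3826
Sum ≈ 2.5150 → 2.5150 bits.

2.5150 bits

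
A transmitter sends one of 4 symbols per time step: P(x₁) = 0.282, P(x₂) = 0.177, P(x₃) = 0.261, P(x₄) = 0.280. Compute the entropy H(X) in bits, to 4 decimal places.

1.9772 bits

H = −Σ pᵢ log₂ pᵢ.
−0.282·log₂(0.282) = 0.5150
−0.177·log₂(0.177) = 0.4422
−0.261·log₂(0.261) = 0.5058
−0.280·log₂(0.280) = 0.5142
Sum ≈ 1.9772 → 1.9772 bits.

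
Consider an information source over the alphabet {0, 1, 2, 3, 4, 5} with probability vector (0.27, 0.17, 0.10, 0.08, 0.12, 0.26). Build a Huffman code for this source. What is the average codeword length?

Repeatedly combine the two least-probable nodes; the expected code length is the sum of the merged weights.
merge 2/25 + 1/10 → 9/50
merge 3/25 + 17/100 → 29/100
merge 9/50 + 13/50 → 11/25
merge 27/100 + 29/100 → 14/25
merge 11/25 + 14/25 → 1
L = 9/50 + 29/100 + 11/25 + 14/25 + 1 = 247/100 = 2.47 bits/symbol.

2.47 bits/symbol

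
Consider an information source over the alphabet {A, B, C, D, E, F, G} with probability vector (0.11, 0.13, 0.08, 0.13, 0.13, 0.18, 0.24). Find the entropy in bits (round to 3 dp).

2.729 bits

H = −Σ pᵢ log₂ pᵢ.
−0.11·log₂(0.11) = 0.3503
−0.13·log₂(0.13) = 0.3826
−0.08·log₂(0.08) = 0.2915
−0.13·log₂(0.13) = 0.3826
−0.13·log₂(0.13) = 0.3826
−0.18·log₂(0.18) = 0.4453
−0.24·log₂(0.24) = 0.4941
Sum ≈ 2.7292 → 2.729 bits.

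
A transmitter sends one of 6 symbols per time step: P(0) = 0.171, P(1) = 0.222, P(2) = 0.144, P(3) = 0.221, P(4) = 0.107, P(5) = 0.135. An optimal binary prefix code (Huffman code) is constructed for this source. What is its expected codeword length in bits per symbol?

Repeatedly combine the two least-probable nodes; the expected code length is the sum of the merged weights.
merge 107/1000 + 27/200 → 121/500
merge 18/125 + 171/1000 → 63/200
merge 221/1000 + 111/500 → 443/1000
merge 121/500 + 63/200 → 557/1000
merge 443/1000 + 557/1000 → 1
L = 121/500 + 63/200 + 443/1000 + 557/1000 + 1 = 2557/1000 = 2.557 bits/symbol.

2.557 bits/symbol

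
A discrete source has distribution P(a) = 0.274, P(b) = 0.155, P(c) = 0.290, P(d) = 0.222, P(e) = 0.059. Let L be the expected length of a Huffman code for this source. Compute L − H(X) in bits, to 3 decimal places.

Entropy H = −Σ p log₂ p ≈ 2.1695 bits.
Huffman merges: 59/1000+31/200→107/500; 107/500+111/500→109/250; 137/500+29/100→141/250; 109/250+141/250→1. L = 1107/500 ≈ 2.2140.
L − H = 2.2140 − 2.1695 = 0.044 bits.

0.044 bits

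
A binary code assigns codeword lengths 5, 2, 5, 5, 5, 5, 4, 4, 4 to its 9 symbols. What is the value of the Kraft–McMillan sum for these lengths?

0.59375

With common denominator 2^5 = 32: Σ 2^(−ℓᵢ) = 1/32 + 8/32 + 1/32 + 1/32 + 1/32 + 1/32 + 2/32 + 2/32 + 2/32 = 19/32 = 0.59375.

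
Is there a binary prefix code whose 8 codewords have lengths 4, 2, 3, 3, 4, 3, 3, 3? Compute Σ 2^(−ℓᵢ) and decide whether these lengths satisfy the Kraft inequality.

1; yes

With common denominator 2^4 = 16: Σ 2^(−ℓᵢ) = 1/16 + 4/16 + 2/16 + 2/16 + 1/16 + 2/16 + 2/16 + 2/16 = 16/16 = 1.
Kraft's inequality requires Σ ≤ 1; here Σ = 1 ≤ 1, so such a prefix code exists.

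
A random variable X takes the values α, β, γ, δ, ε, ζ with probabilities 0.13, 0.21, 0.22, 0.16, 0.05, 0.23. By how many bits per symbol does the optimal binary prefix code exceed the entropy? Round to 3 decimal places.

Entropy H = −Σ p log₂ p ≈ 2.4628 bits.
Huffman merges: 1/20+13/100→9/50; 4/25+9/50→17/50; 21/100+11/50→43/100; 23/100+17/50→57/100; 43/100+57/100→1. L = 63/25 ≈ 2.5200.
L − H = 2.5200 − 2.4628 = 0.057 bits.

0.057 bits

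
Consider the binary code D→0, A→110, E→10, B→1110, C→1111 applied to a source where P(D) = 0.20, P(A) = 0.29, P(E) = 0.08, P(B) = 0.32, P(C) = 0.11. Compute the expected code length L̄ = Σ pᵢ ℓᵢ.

L̄ = Σ pᵢ·ℓᵢ = 0.20·1 + 0.29·3 + 0.08·2 + 0.32·4 + 0.11·4 = 2.95 bits/symbol.

2.95 bits/symbol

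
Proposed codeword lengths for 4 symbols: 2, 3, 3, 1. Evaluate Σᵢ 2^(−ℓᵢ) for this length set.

With common denominator 2^3 = 8: Σ 2^(−ℓᵢ) = 2/8 + 1/8 + 1/8 + 4/8 = 8/8 = 1.

1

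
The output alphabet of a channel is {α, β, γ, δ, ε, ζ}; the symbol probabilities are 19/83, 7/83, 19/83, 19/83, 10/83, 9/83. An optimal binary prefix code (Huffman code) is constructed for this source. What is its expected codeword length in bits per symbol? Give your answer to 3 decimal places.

Repeatedly combine the two least-probable nodes; the expected code length is the sum of the merged weights.
merge 7/83 + 9/83 → 16/83
merge 10/83 + 16/83 → 26/83
merge 19/83 + 19/83 → 38/83
merge 19/83 + 26/83 → 45/83
merge 38/83 + 45/83 → 1
L = 16/83 + 26/83 + 38/83 + 45/83 + 1 = 208/83 ≈ 2.506 bits/symbol.

2.506 bits/symbol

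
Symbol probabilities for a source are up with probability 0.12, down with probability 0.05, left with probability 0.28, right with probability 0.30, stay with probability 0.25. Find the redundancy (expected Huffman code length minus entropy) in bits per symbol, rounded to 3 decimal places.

0.052 bits

Entropy H = −Σ p log₂ p ≈ 2.1185 bits.
Huffman merges: 1/20+3/25→17/100; 17/100+1/4→21/50; 7/25+3/10→29/50; 21/50+29/50→1. L = 217/100 ≈ 2.1700.
L − H = 2.1700 − 2.1185 = 0.052 bits.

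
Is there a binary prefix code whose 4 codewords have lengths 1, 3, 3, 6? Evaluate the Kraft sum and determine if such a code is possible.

0.765625; yes

With common denominator 2^6 = 64: Σ 2^(−ℓᵢ) = 32/64 + 8/64 + 8/64 + 1/64 = 49/64 = 0.765625.
Kraft's inequality requires Σ ≤ 1; here Σ = 0.765625 ≤ 1, so such a prefix code exists.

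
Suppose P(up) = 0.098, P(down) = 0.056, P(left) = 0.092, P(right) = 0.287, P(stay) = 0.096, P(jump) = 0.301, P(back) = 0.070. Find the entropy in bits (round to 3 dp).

2.509 bits

H = −Σ pᵢ log₂ pᵢ.
−0.098·log₂(0.098) = 0.3284
−0.056·log₂(0.056) = 0.2329
−0.092·log₂(0.092) = 0.3167
−0.287·log₂(0.287) = 0.5169
−0.096·log₂(0.096) = 0.3246
−0.301·log₂(0.301) = 0.5214
−0.070·log₂(0.070) = 0.2686
Sum ≈ 2.5093 → 2.509 bits.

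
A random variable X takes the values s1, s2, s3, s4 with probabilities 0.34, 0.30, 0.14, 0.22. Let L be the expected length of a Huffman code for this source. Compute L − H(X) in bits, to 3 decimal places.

0.072 bits

Entropy H = −Σ p log₂ p ≈ 1.9279 bits.
Huffman merges: 7/50+11/50→9/25; 3/10+17/50→16/25; 9/25+16/25→1. L = 2 ≈ 2.0000.
L − H = 2.0000 − 1.9279 = 0.072 bits.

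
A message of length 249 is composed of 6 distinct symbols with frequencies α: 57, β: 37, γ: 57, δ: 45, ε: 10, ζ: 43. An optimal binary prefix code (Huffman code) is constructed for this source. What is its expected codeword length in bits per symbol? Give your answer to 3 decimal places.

Probabilities are the counts divided by 249.
Repeatedly combine the two least-probable nodes; the expected code length is the sum of the merged weights.
merge 10/249 + 37/249 → 47/249
merge 43/249 + 15/83 → 88/249
merge 47/249 + 19/83 → 104/249
merge 19/83 + 88/249 → 145/249
merge 104/249 + 145/249 → 1
L = 47/249 + 88/249 + 104/249 + 145/249 + 1 = 211/83 ≈ 2.542 bits/symbol.

2.542 bits/symbol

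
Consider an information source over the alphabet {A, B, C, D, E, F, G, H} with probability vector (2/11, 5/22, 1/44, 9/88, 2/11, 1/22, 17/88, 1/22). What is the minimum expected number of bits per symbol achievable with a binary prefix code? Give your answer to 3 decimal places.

2.761 bits/symbol

Repeatedly combine the two least-probable nodes; the expected code length is the sum of the merged weights.
merge 1/44 + 1/22 → 3/44
merge 1/22 + 3/44 → 5/44
merge 9/88 + 5/44 → 19/88
merge 2/11 + 2/11 → 4/11
merge 17/88 + 19/88 → 9/22
merge 5/22 + 4/11 → 13/22
merge 9/22 + 13/22 → 1
L = 3/44 + 5/44 + 19/88 + 4/11 + 9/22 + 13/22 + 1 = 243/88 ≈ 2.761 bits/symbol.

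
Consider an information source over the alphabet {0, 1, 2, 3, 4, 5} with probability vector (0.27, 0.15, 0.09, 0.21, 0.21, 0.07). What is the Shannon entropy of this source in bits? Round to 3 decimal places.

H = −Σ pᵢ log₂ pᵢ.
−0.27·log₂(0.27) = 0.5100
−0.15·log₂(0.15) = 0.4105
−0.09·log₂(0.09) = 0.3127
−0.21·log₂(0.21) = 0.4728
−0.21·log₂(0.21) = 0.4728
−0.07·log₂(0.07) = 0.2686
Sum ≈ 2.4474 → 2.447 bits.

2.447 bits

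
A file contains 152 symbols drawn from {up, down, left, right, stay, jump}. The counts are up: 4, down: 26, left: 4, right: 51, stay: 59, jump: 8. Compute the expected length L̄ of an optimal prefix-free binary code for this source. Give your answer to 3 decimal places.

Probabilities are the counts divided by 152.
Repeatedly combine the two least-probable nodes; the expected code length is the sum of the merged weights.
merge 1/38 + 1/38 → 1/19
merge 1/19 + 1/19 → 2/19
merge 2/19 + 13/76 → 21/76
merge 21/76 + 51/152 → 93/152
merge 59/152 + 93/152 → 1
L = 1/19 + 2/19 + 21/76 + 93/152 + 1 = 311/152 ≈ 2.046 bits/symbol.

2.046 bits/symbol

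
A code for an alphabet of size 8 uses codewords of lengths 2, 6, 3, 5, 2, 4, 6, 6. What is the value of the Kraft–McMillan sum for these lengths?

0.765625

With common denominator 2^6 = 64: Σ 2^(−ℓᵢ) = 16/64 + 1/64 + 8/64 + 2/64 + 16/64 + 4/64 + 1/64 + 1/64 = 49/64 = 0.765625.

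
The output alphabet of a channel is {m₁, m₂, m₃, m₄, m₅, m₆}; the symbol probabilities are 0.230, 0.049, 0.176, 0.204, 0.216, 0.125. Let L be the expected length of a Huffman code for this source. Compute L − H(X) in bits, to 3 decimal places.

0.062 bits

Entropy H = −Σ p log₂ p ≈ 2.4624 bits.
Huffman merges: 49/1000+1/8→87/500; 87/500+22/125→7/20; 51/250+27/125→21/50; 23/100+7/20→29/50; 21/50+29/50→1. L = 631/250 ≈ 2.5240.
L − H = 2.5240 − 2.4624 = 0.062 bits.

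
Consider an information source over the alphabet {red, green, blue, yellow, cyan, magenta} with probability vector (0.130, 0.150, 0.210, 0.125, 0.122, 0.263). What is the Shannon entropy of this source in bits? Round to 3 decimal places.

H = −Σ pᵢ log₂ pᵢ.
−0.130·log₂(0.130) = 0.3826
−0.150·log₂(0.150) = 0.4105
−0.210·log₂(0.210) = 0.4728
−0.125·log₂(0.125) = 0.3750
−0.122·log₂(0.122) = 0.3703
−0.263·log₂(0.263) = 0.5068
Sum ≈ 2.5181 → 2.518 bits.

2.518 bits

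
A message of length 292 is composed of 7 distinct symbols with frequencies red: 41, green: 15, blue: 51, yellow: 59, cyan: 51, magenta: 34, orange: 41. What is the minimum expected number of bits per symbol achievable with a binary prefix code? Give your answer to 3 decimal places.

Probabilities are the counts divided by 292.
Repeatedly combine the two least-probable nodes; the expected code length is the sum of the merged weights.
merge 15/292 + 17/146 → 49/292
merge 41/292 + 41/292 → 41/146
merge 49/292 + 51/292 → 25/73
merge 51/292 + 59/292 → 55/146
merge 41/146 + 25/73 → 91/146
merge 55/146 + 91/146 → 1
L = 49/292 + 41/146 + 25/73 + 55/146 + 91/146 + 1 = 815/292 ≈ 2.791 bits/symbol.

2.791 bits/symbol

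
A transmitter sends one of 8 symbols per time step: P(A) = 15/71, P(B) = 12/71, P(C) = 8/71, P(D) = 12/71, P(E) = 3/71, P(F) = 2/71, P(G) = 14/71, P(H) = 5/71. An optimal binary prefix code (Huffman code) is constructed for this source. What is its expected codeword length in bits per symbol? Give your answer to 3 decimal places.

Repeatedly combine the two least-probable nodes; the expected code length is the sum of the merged weights.
merge 2/71 + 3/71 → 5/71
merge 5/71 + 5/71 → 10/71
merge 8/71 + 10/71 → 18/71
merge 12/71 + 12/71 → 24/71
merge 14/71 + 15/71 → 29/71
merge 18/71 + 24/71 → 42/71
merge 29/71 + 42/71 → 1
L = 5/71 + 10/71 + 18/71 + 24/71 + 29/71 + 42/71 + 1 = 199/71 ≈ 2.803 bits/symbol.

2.803 bits/symbol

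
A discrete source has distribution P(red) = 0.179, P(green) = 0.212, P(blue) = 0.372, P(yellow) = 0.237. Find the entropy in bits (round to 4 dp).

H = −Σ pᵢ log₂ pᵢ.
−0.179·log₂(0.179) = 0.4443
−0.212·log₂(0.212) = 0.4744
−0.372·log₂(0.372) = 0.5307
−0.237·log₂(0.237) = 0.4923
Sum ≈ 1.9417 → 1.9417 bits.

1.9417 bits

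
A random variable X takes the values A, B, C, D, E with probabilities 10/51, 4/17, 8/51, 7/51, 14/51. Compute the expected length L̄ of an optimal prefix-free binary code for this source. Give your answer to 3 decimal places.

2.294 bits/symbol

Repeatedly combine the two least-probable nodes; the expected code length is the sum of the merged weights.
merge 7/51 + 8/51 → 5/17
merge 10/51 + 4/17 → 22/51
merge 14/51 + 5/17 → 29/51
merge 22/51 + 29/51 → 1
L = 5/17 + 22/51 + 29/51 + 1 = 39/17 ≈ 2.294 bits/symbol.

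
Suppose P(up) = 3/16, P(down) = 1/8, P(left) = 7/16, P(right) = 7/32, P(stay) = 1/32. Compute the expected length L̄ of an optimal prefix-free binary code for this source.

Repeatedly combine the two least-probable nodes; the expected code length is the sum of the merged weights.
merge 1/32 + 1/8 → 5/32
merge 5/32 + 3/16 → 11/32
merge 7/32 + 11/32 → 9/16
merge 7/16 + 9/16 → 1
L = 5/32 + 11/32 + 9/16 + 1 = 33/16 = 2.0625 bits/symbol.

2.0625 bits/symbol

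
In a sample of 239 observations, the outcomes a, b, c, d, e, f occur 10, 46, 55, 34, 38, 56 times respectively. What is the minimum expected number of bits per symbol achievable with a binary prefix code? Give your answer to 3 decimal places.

Probabilities are the counts divided by 239.
Repeatedly combine the two least-probable nodes; the expected code length is the sum of the merged weights.
merge 10/239 + 34/239 → 44/239
merge 38/239 + 44/239 → 82/239
merge 46/239 + 55/239 → 101/239
merge 56/239 + 82/239 → 138/239
merge 101/239 + 138/239 → 1
L = 44/239 + 82/239 + 101/239 + 138/239 + 1 = 604/239 ≈ 2.527 bits/symbol.

2.527 bits/symbol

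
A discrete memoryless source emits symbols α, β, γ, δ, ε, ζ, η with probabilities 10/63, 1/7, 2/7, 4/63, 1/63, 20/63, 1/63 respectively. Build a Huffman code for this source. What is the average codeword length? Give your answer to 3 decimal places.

Repeatedly combine the two least-probable nodes; the expected code length is the sum of the merged weights.
merge 1/63 + 1/63 → 2/63
merge 2/63 + 4/63 → 2/21
merge 2/21 + 1/7 → 5/21
merge 10/63 + 5/21 → 25/63
merge 2/7 + 20/63 → 38/63
merge 25/63 + 38/63 → 1
L = 2/63 + 2/21 + 5/21 + 25/63 + 38/63 + 1 = 149/63 ≈ 2.365 bits/symbol.

2.365 bits/symbol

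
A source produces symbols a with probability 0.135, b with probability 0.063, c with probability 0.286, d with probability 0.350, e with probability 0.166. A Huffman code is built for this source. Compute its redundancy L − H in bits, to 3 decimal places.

Entropy H = −Σ p log₂ p ≈ 2.1179 bits.
Huffman merges: 63/1000+27/200→99/500; 83/500+99/500→91/250; 143/500+7/20→159/250; 91/250+159/250→1. L = 1099/500 ≈ 2.1980.
L − H = 2.1980 − 2.1179 = 0.080 bits.

0.080 bits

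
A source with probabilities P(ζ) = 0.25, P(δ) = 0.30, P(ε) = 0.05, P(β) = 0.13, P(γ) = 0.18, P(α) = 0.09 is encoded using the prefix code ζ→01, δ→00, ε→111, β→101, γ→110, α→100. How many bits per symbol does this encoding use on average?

2.45 bits/symbol

L̄ = Σ pᵢ·ℓᵢ = 0.25·2 + 0.30·2 + 0.05·3 + 0.13·3 + 0.18·3 + 0.09·3 = 2.45 bits/symbol.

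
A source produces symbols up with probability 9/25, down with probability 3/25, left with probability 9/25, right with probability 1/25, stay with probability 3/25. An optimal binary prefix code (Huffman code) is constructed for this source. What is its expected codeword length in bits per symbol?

Repeatedly combine the two least-probable nodes; the expected code length is the sum of the merged weights.
merge 1/25 + 3/25 → 4/25
merge 3/25 + 4/25 → 7/25
merge 7/25 + 9/25 → 16/25
merge 9/25 + 16/25 → 1
L = 4/25 + 7/25 + 16/25 + 1 = 52/25 = 2.08 bits/symbol.

2.08 bits/symbol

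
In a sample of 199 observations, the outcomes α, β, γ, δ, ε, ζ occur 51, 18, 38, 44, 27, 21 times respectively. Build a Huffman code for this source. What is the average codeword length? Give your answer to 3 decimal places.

Probabilities are the counts divided by 199.
Repeatedly combine the two least-probable nodes; the expected code length is the sum of the merged weights.
merge 18/199 + 21/199 → 39/199
merge 27/199 + 38/199 → 65/199
merge 39/199 + 44/199 → 83/199
merge 51/199 + 65/199 → 116/199
merge 83/199 + 116/199 → 1
L = 39/199 + 65/199 + 83/199 + 116/199 + 1 = 502/199 ≈ 2.523 bits/symbol.

2.523 bits/symbol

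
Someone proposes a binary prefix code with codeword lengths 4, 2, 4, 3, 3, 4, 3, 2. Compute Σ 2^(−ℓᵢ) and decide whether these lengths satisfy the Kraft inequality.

With common denominator 2^4 = 16: Σ 2^(−ℓᵢ) = 1/16 + 4/16 + 1/16 + 2/16 + 2/16 + 1/16 + 2/16 + 4/16 = 17/16 = 1.0625.
Kraft's inequality requires Σ ≤ 1; here Σ = 1.0625 > 1, so no such prefix code exists.

1.0625; no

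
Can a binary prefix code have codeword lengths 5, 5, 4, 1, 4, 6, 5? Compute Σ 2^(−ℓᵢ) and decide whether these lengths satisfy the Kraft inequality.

0.734375; yes

With common denominator 2^6 = 64: Σ 2^(−ℓᵢ) = 2/64 + 2/64 + 4/64 + 32/64 + 4/64 + 1/64 + 2/64 = 47/64 = 0.734375.
Kraft's inequality requires Σ ≤ 1; here Σ = 0.734375 ≤ 1, so such a prefix code exists.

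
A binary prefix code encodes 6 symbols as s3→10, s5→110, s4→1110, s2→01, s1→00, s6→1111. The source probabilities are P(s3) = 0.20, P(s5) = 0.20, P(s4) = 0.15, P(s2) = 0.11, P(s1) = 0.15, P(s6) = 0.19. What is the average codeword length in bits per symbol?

2.88 bits/symbol

L̄ = Σ pᵢ·ℓᵢ = 0.20·2 + 0.20·3 + 0.15·4 + 0.11·2 + 0.15·2 + 0.19·4 = 2.88 bits/symbol.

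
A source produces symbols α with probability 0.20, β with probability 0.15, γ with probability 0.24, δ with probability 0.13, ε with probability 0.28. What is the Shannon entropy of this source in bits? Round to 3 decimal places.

H = −Σ pᵢ log₂ pᵢ.
−0.20·log₂(0.20) = 0.4644
−0.15·log₂(0.15) = 0.4105
−0.24·log₂(0.24) = 0.4941
−0.13·log₂(0.13) = 0.3826
−0.28·log₂(0.28) = 0.5142
Sum ≈ 2.2659 → 2.266 bits.

2.266 bits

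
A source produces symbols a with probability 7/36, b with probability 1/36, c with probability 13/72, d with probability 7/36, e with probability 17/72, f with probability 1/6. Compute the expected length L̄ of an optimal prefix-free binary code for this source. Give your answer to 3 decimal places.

2.569 bits/symbol

Repeatedly combine the two least-probable nodes; the expected code length is the sum of the merged weights.
merge 1/36 + 1/6 → 7/36
merge 13/72 + 7/36 → 3/8
merge 7/36 + 7/36 → 7/18
merge 17/72 + 3/8 → 11/18
merge 7/18 + 11/18 → 1
L = 7/36 + 3/8 + 7/18 + 11/18 + 1 = 185/72 ≈ 2.569 bits/symbol.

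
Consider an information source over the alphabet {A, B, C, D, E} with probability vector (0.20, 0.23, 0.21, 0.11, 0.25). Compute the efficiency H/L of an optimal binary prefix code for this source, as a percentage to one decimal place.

Entropy H = −Σ p log₂ p ≈ 2.2752 bits.
Huffman merges: 11/100+1/5→31/100; 21/100+23/100→11/25; 1/4+31/100→14/25; 11/25+14/25→1. L = 231/100 ≈ 2.3100.
Efficiency = H/L = 2.2752/2.3100 = 98.5%.

98.5%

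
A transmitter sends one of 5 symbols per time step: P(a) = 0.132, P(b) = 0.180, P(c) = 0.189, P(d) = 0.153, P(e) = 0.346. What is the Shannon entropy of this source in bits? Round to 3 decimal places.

2.229 bits

H = −Σ pᵢ log₂ pᵢ.
−0.132·log₂(0.132) = 0.3856
−0.180·log₂(0.180) = 0.4453
−0.189·log₂(0.189) = 0.4543
−0.153·log₂(0.153) = 0.4144
−0.346·log₂(0.346) = 0.5298
Sum ≈ 2.2294 → 2.229 bits.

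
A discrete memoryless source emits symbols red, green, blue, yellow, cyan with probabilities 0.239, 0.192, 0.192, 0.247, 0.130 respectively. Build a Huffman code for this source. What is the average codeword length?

2.322 bits/symbol

Repeatedly combine the two least-probable nodes; the expected code length is the sum of the merged weights.
merge 13/100 + 24/125 → 161/500
merge 24/125 + 239/1000 → 431/1000
merge 247/1000 + 161/500 → 569/1000
merge 431/1000 + 569/1000 → 1
L = 161/500 + 431/1000 + 569/1000 + 1 = 1161/500 = 2.322 bits/symbol.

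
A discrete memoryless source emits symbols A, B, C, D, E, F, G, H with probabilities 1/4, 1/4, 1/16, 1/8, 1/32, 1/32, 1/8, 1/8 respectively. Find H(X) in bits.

2.6875 bits

Each probability is a power of 1/2, so log₂(1/p) is an integer.
H = Σ p·log₂(1/p) = 1/4·2 + 1/4·2 + 1/16·4 + 1/8·3 + 1/32·5 + 1/32·5 + 1/8·3 + 1/8·3 = 2.6875 bits.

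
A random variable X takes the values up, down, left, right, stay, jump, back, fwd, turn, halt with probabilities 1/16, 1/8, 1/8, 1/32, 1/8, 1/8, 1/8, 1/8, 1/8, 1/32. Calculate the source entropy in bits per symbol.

3.1875 bits

Each probability is a power of 1/2, so log₂(1/p) is an integer.
H = Σ p·log₂(1/p) = 1/16·4 + 1/8·3 + 1/8·3 + 1/32·5 + 1/8·3 + 1/8·3 + 1/8·3 + 1/8·3 + 1/8·3 + 1/32·5 = 3.1875 bits.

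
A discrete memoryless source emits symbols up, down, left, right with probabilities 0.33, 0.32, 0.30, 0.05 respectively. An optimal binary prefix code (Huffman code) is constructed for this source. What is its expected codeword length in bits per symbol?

Repeatedly combine the two least-probable nodes; the expected code length is the sum of the merged weights.
merge 1/20 + 3/10 → 7/20
merge 8/25 + 33/100 → 13/20
merge 7/20 + 13/20 → 1
L = 7/20 + 13/20 + 1 = 2 bits/symbol.

2 bits/symbol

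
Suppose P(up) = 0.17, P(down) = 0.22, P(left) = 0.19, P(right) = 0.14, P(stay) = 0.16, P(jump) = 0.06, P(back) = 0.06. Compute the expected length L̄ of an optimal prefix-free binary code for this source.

Repeatedly combine the two least-probable nodes; the expected code length is the sum of the merged weights.
merge 3/50 + 3/50 → 3/25
merge 3/25 + 7/50 → 13/50
merge 4/25 + 17/100 → 33/100
merge 19/100 + 11/50 → 41/100
merge 13/50 + 33/100 → 59/100
merge 41/100 + 59/100 → 1
L = 3/25 + 13/50 + 33/100 + 41/100 + 59/100 + 1 = 271/100 = 2.71 bits/symbol.

2.71 bits/symbol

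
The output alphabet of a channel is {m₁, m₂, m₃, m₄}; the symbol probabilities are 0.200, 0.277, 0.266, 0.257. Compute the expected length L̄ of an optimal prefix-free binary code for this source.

Repeatedly combine the two least-probable nodes; the expected code length is the sum of the merged weights.
merge 1/5 + 257/1000 → 457/1000
merge 133/500 + 277/1000 → 543/1000
merge 457/1000 + 543/1000 → 1
L = 457/1000 + 543/1000 + 1 = 2 bits/symbol.

2 bits/symbol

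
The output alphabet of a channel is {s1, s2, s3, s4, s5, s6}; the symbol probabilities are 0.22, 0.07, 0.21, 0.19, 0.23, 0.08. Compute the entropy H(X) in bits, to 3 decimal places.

H = −Σ pᵢ log₂ pᵢ.
−0.22·log₂(0.22) = 0.4806
−0.07·log₂(0.07) = 0.2686
−0.21·log₂(0.21) = 0.4728
−0.19·log₂(0.19) = 0.4552
−0.23·log₂(0.23) = 0.4877
−0.08·log₂(0.08) = 0.2915
Sum ≈ 2.4564 → 2.456 bits.

2.456 bits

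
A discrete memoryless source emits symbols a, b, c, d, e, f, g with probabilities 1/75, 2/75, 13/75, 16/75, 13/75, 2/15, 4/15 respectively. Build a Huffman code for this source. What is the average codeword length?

2.56 bits/symbol

Repeatedly combine the two least-probable nodes; the expected code length is the sum of the merged weights.
merge 1/75 + 2/75 → 1/25
merge 1/25 + 2/15 → 13/75
merge 13/75 + 13/75 → 26/75
merge 13/75 + 16/75 → 29/75
merge 4/15 + 26/75 → 46/75
merge 29/75 + 46/75 → 1
L = 1/25 + 13/75 + 26/75 + 29/75 + 46/75 + 1 = 64/25 = 2.56 bits/symbol.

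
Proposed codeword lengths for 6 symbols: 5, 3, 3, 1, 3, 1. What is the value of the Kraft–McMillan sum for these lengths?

With common denominator 2^5 = 32: Σ 2^(−ℓᵢ) = 1/32 + 4/32 + 4/32 + 16/32 + 4/32 + 16/32 = 45/32 = 1.40625.

1.40625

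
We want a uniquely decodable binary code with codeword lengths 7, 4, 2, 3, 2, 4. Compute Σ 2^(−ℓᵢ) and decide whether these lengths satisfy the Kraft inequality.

With common denominator 2^7 = 128: Σ 2^(−ℓᵢ) = 1/128 + 8/128 + 32/128 + 16/128 + 32/128 + 8/128 = 97/128 = 0.7578125.
Kraft's inequality requires Σ ≤ 1; here Σ = 0.7578125 ≤ 1, so such a prefix code exists.

0.7578125; yes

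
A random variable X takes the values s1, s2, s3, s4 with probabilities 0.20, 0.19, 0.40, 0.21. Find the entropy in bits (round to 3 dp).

1.921 bits

H = −Σ pᵢ log₂ pᵢ.
−0.20·log₂(0.20) = 0.4644
−0.19·log₂(0.19) = 0.4552
−0.40·log₂(0.40) = 0.5288
−0.21·log₂(0.21) = 0.4728
Sum ≈ 1.9212 → 1.921 bits.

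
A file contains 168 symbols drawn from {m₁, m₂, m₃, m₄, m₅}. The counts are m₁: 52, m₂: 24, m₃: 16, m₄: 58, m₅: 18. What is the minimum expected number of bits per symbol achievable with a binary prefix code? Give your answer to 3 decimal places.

2.202 bits/symbol

Probabilities are the counts divided by 168.
Repeatedly combine the two least-probable nodes; the expected code length is the sum of the merged weights.
merge 2/21 + 3/28 → 17/84
merge 1/7 + 17/84 → 29/84
merge 13/42 + 29/84 → 55/84
merge 29/84 + 55/84 → 1
L = 17/84 + 29/84 + 55/84 + 1 = 185/84 ≈ 2.202 bits/symbol.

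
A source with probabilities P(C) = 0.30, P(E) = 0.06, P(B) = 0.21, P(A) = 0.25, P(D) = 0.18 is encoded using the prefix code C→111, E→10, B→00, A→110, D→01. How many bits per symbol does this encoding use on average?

L̄ = Σ pᵢ·ℓᵢ = 0.30·3 + 0.06·2 + 0.21·2 + 0.25·3 + 0.18·2 = 2.55 bits/symbol.

2.55 bits/symbol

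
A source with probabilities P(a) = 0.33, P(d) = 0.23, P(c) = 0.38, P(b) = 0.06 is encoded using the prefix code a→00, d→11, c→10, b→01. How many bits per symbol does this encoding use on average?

2 bits/symbol

L̄ = Σ pᵢ·ℓᵢ = 0.33·2 + 0.23·2 + 0.38·2 + 0.06·2 = 2 bits/symbol.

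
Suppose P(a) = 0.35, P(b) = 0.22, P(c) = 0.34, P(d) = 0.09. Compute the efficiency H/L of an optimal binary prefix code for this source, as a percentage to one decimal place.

94.5%

Entropy H = −Σ p log₂ p ≈ 1.8525 bits.
Huffman merges: 9/100+11/50→31/100; 31/100+17/50→13/20; 7/20+13/20→1. L = 49/25 ≈ 1.9600.
Efficiency = H/L = 1.8525/1.9600 = 94.5%.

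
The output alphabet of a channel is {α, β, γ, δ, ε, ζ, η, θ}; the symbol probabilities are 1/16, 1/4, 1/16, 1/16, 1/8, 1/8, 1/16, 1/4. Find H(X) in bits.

Each probability is a power of 1/2, so log₂(1/p) is an integer.
H = Σ p·log₂(1/p) = 1/16·4 + 1/4·2 + 1/16·4 + 1/16·4 + 1/8·3 + 1/8·3 + 1/16·4 + 1/4·2 = 2.75 bits.

2.75 bits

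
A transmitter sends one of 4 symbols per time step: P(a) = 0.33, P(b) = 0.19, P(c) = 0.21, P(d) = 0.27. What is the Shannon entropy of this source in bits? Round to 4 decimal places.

1.9659 bits

H = −Σ pᵢ log₂ pᵢ.
−0.33·log₂(0.33) = 0.5278
−0.19·log₂(0.19) = 0.4552
−0.21·log₂(0.21) = 0.4728
−0.27·log₂(0.27) = 0.5100
Sum ≈ 1.9659 → 1.9659 bits.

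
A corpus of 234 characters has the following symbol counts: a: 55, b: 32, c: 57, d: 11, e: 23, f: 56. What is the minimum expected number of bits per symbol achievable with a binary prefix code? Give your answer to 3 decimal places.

2.427 bits/symbol

Probabilities are the counts divided by 234.
Repeatedly combine the two least-probable nodes; the expected code length is the sum of the merged weights.
merge 11/234 + 23/234 → 17/117
merge 16/117 + 17/117 → 11/39
merge 55/234 + 28/117 → 37/78
merge 19/78 + 11/39 → 41/78
merge 37/78 + 41/78 → 1
L = 17/117 + 11/39 + 37/78 + 41/78 + 1 = 284/117 ≈ 2.427 bits/symbol.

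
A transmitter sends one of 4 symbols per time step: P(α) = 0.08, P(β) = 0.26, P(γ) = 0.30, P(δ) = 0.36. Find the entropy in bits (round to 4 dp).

H = −Σ pᵢ log₂ pᵢ.
−0.08·log₂(0.08) = 0.2915
−0.26·log₂(0.26) = 0.5053
−0.30·log₂(0.30) = 0.5211
−0.36·log₂(0.36) = 0.5306
Sum ≈ 1.8485 → 1.8485 bits.

1.8485 bits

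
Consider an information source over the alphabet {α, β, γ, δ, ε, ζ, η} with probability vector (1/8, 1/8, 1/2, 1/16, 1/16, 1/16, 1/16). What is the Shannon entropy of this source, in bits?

Each probability is a power of 1/2, so log₂(1/p) is an integer.
H = Σ p·log₂(1/p) = 1/8·3 + 1/8·3 + 1/2·1 + 1/16·4 + 1/16·4 + 1/16·4 + 1/16·4 = 2.25 bits.

2.25 bits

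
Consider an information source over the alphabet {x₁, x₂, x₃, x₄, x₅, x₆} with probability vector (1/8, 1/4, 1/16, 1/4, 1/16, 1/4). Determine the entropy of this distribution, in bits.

Each probability is a power of 1/2, so log₂(1/p) is an integer.
H = Σ p·log₂(1/p) = 1/8·3 + 1/4·2 + 1/16·4 + 1/4·2 + 1/16·4 + 1/4·2 = 2.375 bits.

2.375 bits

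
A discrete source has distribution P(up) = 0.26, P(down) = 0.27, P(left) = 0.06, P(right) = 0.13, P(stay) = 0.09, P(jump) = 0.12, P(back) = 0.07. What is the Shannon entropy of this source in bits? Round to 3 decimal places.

2.590 bits

H = −Σ pᵢ log₂ pᵢ.
−0.26·log₂(0.26) = 0.5053
−0.27·log₂(0.27) = 0.5100
−0.06·log₂(0.06) = 0.2435
−0.13·log₂(0.13) = 0.3826
−0.09·log₂(0.09) = 0.3127
−0.12·log₂(0.12) = 0.3671
−0.07·log₂(0.07) = 0.2686
Sum ≈ 2.5898 → 2.590 bits.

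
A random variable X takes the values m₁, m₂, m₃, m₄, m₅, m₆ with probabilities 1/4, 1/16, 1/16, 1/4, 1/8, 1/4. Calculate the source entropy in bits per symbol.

Each probability is a power of 1/2, so log₂(1/p) is an integer.
H = Σ p·log₂(1/p) = 1/4·2 + 1/16·4 + 1/16·4 + 1/4·2 + 1/8·3 + 1/4·2 = 2.375 bits.

2.375 bits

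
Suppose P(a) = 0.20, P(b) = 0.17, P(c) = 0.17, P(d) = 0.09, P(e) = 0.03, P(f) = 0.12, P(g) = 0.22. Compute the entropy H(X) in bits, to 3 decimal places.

2.646 bits

H = −Σ pᵢ log₂ pᵢ.
−0.20·log₂(0.20) = 0.4644
−0.17·log₂(0.17) = 0.4346
−0.17·log₂(0.17) = 0.4346
−0.09·log₂(0.09) = 0.3127
−0.03·log₂(0.03) = 0.1518
−0.12·log₂(0.12) = 0.3671
−0.22·log₂(0.22) = 0.4806
Sum ≈ 2.6456 → 2.646 bits.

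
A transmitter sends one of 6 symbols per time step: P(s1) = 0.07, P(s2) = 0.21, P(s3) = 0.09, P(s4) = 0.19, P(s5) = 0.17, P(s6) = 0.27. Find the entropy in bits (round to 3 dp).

H = −Σ pᵢ log₂ pᵢ.
−0.07·log₂(0.07) = 0.2686
−0.21·log₂(0.21) = 0.4728
−0.09·log₂(0.09) = 0.3127
−0.19·log₂(0.19) = 0.4552
−0.17·log₂(0.17) = 0.4346
−0.27·log₂(0.27) = 0.5100
Sum ≈ 2.4539 → 2.454 bits.

2.454 bits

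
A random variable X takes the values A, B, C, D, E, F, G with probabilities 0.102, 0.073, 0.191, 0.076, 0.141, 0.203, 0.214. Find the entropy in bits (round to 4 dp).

H = −Σ pᵢ log₂ pᵢ.
−0.102·log₂(0.102) = 0.3359
−0.073·log₂(0.073) = 0.2756
−0.191·log₂(0.191) = 0.4562
−0.076·log₂(0.076) = 0.2826
−0.141·log₂(0.141) = 0.3985
−0.203·log₂(0.203) = 0.4670
−0.214·log₂(0.214) = 0.4760
Sum ≈ 2.6918 → 2.6918 bits.

2.6918 bits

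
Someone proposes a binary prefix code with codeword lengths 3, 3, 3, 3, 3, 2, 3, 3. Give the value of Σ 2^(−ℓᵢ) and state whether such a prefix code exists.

1.125; no

With common denominator 2^3 = 8: Σ 2^(−ℓᵢ) = 1/8 + 1/8 + 1/8 + 1/8 + 1/8 + 2/8 + 1/8 + 1/8 = 9/8 = 1.125.
Kraft's inequality requires Σ ≤ 1; here Σ = 1.125 > 1, so no such prefix code exists.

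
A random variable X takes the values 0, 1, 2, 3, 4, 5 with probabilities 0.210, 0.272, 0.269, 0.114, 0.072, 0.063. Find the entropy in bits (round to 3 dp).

2.375 bits

H = −Σ pᵢ log₂ pᵢ.
−0.210·log₂(0.210) = 0.4728
−0.272·log₂(0.272) = 0.5109
−0.269·log₂(0.269) = 0.5096
−0.114·log₂(0.114) = 0.3571
−0.072·log₂(0.072) = 0.2733
−0.063·log₂(0.063) = 0.2513
Sum ≈ 2.3750 → 2.375 bits.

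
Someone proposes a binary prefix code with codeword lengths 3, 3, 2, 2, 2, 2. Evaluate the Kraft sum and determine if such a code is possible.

With common denominator 2^3 = 8: Σ 2^(−ℓᵢ) = 1/8 + 1/8 + 2/8 + 2/8 + 2/8 + 2/8 = 10/8 = 1.25.
Kraft's inequality requires Σ ≤ 1; here Σ = 1.25 > 1, so no such prefix code exists.

1.25; no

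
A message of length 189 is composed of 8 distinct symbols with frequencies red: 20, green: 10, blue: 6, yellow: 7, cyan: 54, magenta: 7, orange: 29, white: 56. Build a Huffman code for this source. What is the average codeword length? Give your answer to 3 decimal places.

Probabilities are the counts divided by 189.
Repeatedly combine the two least-probable nodes; the expected code length is the sum of the merged weights.
merge 2/63 + 1/27 → 13/189
merge 1/27 + 10/189 → 17/189
merge 13/189 + 17/189 → 10/63
merge 20/189 + 29/189 → 7/27
merge 10/63 + 7/27 → 79/189
merge 2/7 + 8/27 → 110/189
merge 79/189 + 110/189 → 1
L = 13/189 + 17/189 + 10/63 + 7/27 + 79/189 + 110/189 + 1 = 487/189 ≈ 2.577 bits/symbol.

2.577 bits/symbol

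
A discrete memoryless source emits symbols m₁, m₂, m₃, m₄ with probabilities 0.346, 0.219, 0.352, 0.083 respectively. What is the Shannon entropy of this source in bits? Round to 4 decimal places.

H = −Σ pᵢ log₂ pᵢ.
−0.346·log₂(0.346) = 0.5298
−0.219·log₂(0.219) = 0.4798
−0.352·log₂(0.352) = 0.5302
−0.083·log₂(0.083) = 0.2980
Sum ≈ 1.8379 → 1.8379 bits.

1.8379 bits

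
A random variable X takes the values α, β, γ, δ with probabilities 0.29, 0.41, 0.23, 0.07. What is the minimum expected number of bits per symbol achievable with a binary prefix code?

Repeatedly combine the two least-probable nodes; the expected code length is the sum of the merged weights.
merge 7/100 + 23/100 → 3/10
merge 29/100 + 3/10 → 59/100
merge 41/100 + 59/100 → 1
L = 3/10 + 59/100 + 1 = 189/100 = 1.89 bits/symbol.

1.89 bits/symbol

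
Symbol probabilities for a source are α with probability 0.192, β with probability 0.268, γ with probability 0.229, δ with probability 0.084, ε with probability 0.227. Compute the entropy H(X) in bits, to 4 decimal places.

2.2390 bits

H = −Σ pᵢ log₂ pᵢ.
−0.192·log₂(0.192) = 0.4571
−0.268·log₂(0.268) = 0.5091
−0.229·log₂(0.229) = 0.4870
−0.084·log₂(0.084) = 0.3002
−0.227·log₂(0.227) = 0.4856
Sum ≈ 2.2390 → 2.2390 bits.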